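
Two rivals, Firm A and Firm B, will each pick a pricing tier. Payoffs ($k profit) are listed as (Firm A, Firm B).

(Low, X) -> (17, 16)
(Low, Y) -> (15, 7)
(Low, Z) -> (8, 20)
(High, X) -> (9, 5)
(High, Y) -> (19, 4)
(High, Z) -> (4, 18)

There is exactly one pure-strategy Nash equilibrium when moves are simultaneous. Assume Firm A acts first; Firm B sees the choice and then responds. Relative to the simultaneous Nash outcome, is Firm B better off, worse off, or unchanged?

unchanged

Work backward from Firm B's decision.
- Low → Firm B plays Z (best of 16, 7, 20); Firm A gets 8.
- High → Firm B plays Z (best of 5, 4, 18); Firm A gets 4.
Maximizing over 8, 4, Firm A chooses Low. Subgame-perfect outcome: (Low, Z) with payoffs (8, 20).
Under simultaneous play:
Firm A's best replies: X→Low; Y→High; Z→Low.
Firm B's best replies: Low→Z; High→Z.
Only (Low, Z) has each player best-responding; Nash payoffs (8, 20).
Firm B earns 20 sequentially versus 20 at the Nash outcome: unchanged.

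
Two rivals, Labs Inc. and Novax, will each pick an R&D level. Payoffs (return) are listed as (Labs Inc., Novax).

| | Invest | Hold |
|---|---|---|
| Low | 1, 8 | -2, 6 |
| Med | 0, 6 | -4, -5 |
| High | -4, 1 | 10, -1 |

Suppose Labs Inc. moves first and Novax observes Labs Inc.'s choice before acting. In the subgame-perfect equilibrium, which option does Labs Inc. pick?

Backward induction with Labs Inc. moving first.
- Low → Novax plays Invest (best of 8, 6); Labs Inc. gets 1.
- Med → Novax plays Invest (best of 6, -5); Labs Inc. gets 0.
- High → Novax plays Invest (best of 1, -1); Labs Inc. gets -4.
Labs Inc.'s induced payoffs are 1, 0, -4, so Labs Inc. commits to Low. Subgame-perfect outcome: (Low, Invest) with payoffs (1, 8).

Low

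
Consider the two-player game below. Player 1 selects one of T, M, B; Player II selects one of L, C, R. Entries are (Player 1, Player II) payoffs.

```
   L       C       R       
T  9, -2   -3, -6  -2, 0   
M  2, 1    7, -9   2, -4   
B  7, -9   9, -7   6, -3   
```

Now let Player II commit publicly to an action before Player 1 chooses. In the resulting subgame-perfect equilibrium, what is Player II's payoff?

Player 1 best-responds to each possible Player II move:
- L → Player 1 plays T (best of 9, 2, 7); Player II gets -2.
- C → Player 1 plays B (best of -3, 7, 9); Player II gets -7.
- R → Player 1 plays B (best of -2, 2, 6); Player II gets -3.
Player II's induced payoffs are -2, -7, -3, so Player II commits to L. Subgame-perfect outcome: (T, L) with payoffs (9, -2).

-2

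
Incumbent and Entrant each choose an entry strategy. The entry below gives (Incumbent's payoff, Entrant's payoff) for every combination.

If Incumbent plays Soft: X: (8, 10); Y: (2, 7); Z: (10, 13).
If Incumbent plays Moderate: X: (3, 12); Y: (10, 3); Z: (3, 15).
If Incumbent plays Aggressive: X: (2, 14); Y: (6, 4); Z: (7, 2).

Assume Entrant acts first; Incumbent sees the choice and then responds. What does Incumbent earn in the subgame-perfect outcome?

Work backward from Incumbent's decision.
- X: Incumbent compares 8, 3, 2 and picks Soft; Entrant would get 10.
- Y: Incumbent compares 2, 10, 6 and picks Moderate; Entrant would get 3.
- Z: Incumbent compares 10, 3, 7 and picks Soft; Entrant would get 13.
Among 10, 3, 13, the best is 13 at Z. Subgame-perfect outcome: (Soft, Z) with payoffs (10, 13).

10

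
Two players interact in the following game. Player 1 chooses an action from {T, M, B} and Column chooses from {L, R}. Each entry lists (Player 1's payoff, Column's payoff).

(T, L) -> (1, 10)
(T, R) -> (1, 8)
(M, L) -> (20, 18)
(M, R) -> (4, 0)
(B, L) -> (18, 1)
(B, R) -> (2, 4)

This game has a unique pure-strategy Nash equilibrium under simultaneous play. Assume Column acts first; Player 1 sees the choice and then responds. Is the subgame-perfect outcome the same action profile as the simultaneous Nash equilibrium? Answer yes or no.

Work backward from Player 1's decision.
- L → Player 1 plays M (best of 1, 20, 18); Column gets 18.
- R → Player 1 plays M (best of 1, 4, 2); Column gets 0.
Column's induced payoffs are 18, 0, so Column commits to L. Subgame-perfect outcome: (M, L) with payoffs (20, 18).
Under simultaneous play:
Player 1's best replies: L→M; R→M.
Column's best replies: T→L; M→L; B→R.
The unique mutual best reply is (M, L), giving (20, 18).
Sequential outcome (M, L) coincides with the Nash profile (M, L).

yes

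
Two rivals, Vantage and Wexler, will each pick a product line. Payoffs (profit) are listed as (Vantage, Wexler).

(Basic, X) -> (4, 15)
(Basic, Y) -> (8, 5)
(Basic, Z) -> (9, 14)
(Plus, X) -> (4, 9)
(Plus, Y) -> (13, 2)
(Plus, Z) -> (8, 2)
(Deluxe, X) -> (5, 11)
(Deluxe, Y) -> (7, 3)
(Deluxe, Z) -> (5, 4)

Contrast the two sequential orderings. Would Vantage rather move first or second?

If Vantage leads: Wexler's best replies are Basic→X, Plus→X, Deluxe→X; Vantage's induced payoffs 4, 4, 5; outcome (Deluxe, X), payoffs (5, 11).
If Wexler leads: Vantage's best replies are X→Deluxe, Y→Plus, Z→Basic; Wexler's induced payoffs 11, 2, 14; outcome (Basic, Z), payoffs (9, 14).
Vantage gets 5 moving first and 9 moving second, so Vantage prefers to move second.

second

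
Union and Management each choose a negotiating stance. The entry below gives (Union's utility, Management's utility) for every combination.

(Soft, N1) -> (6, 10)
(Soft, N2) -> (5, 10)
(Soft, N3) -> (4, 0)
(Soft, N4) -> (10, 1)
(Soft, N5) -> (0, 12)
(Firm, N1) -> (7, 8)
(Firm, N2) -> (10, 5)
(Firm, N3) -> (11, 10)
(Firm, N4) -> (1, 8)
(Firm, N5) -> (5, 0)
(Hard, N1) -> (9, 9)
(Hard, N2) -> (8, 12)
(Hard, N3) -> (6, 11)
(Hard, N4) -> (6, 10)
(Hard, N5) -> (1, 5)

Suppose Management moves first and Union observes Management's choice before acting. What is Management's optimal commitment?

N3

Work backward from Union's decision.
- N1: BR = Hard, leader payoff 9.
- N2: BR = Firm, leader payoff 5.
- N3: BR = Firm, leader payoff 10.
- N4: BR = Soft, leader payoff 1.
- N5: BR = Firm, leader payoff 0.
Maximizing over 9, 5, 10, 1, 0, Management chooses N3. Subgame-perfect outcome: (Firm, N3) with payoffs (11, 10).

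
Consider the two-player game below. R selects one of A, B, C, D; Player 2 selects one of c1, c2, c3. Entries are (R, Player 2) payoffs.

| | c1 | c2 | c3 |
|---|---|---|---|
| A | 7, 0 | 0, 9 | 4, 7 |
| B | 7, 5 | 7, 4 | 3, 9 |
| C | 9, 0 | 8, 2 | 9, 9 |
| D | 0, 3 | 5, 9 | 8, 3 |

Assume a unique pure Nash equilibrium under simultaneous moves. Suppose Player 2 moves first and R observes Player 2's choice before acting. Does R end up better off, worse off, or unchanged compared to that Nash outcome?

Work backward from R's decision.
- c1: R compares 7, 7, 9, 0 and picks C; Player 2 would get 0.
- c2: R compares 0, 7, 8, 5 and picks C; Player 2 would get 2.
- c3: R compares 4, 3, 9, 8 and picks C; Player 2 would get 9.
Among 0, 2, 9, the best is 9 at c3. Subgame-perfect outcome: (C, c3) with payoffs (9, 9).
Under simultaneous play:
R's best replies: c1→C; c2→C; c3→C.
Player 2's best replies: A→c2; B→c3; C→c3; D→c2.
Only (C, c3) has each player best-responding; Nash payoffs (9, 9).
R earns 9 sequentially versus 9 at the Nash outcome: unchanged.

unchanged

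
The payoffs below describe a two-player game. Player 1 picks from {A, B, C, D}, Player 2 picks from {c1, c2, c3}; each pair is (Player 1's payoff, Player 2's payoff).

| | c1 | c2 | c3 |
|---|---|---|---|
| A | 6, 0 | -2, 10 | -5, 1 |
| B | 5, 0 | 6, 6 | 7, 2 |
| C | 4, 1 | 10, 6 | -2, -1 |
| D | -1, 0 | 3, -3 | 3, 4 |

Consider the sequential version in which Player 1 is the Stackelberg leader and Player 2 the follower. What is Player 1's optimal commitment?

C

Solve by backward induction (Player 1 leads).
- A: Player 2 compares 0, 10, 1 and picks c2; Player 1 would get -2.
- B: Player 2 compares 0, 6, 2 and picks c2; Player 1 would get 6.
- C: Player 2 compares 1, 6, -1 and picks c2; Player 1 would get 10.
- D: Player 2 compares 0, -3, 4 and picks c3; Player 1 would get 3.
Maximizing over -2, 6, 10, 3, Player 1 chooses C. Subgame-perfect outcome: (C, c2) with payoffs (10, 6).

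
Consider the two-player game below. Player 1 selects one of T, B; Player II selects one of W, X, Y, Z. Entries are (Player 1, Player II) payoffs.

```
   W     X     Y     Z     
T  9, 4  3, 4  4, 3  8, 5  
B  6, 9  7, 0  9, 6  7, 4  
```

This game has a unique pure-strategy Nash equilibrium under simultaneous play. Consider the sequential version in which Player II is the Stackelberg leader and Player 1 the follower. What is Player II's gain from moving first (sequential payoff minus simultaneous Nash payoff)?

1

Backward induction with Player II moving first.
- W: BR = T, leader payoff 4.
- X: BR = B, leader payoff 0.
- Y: BR = B, leader payoff 6.
- Z: BR = T, leader payoff 5.
Among 4, 0, 6, 5, the best is 6 at Y. Subgame-perfect outcome: (B, Y) with payoffs (9, 6).
Under simultaneous play:
Player 1's best replies: W→T; X→B; Y→B; Z→T.
Player II's best replies: T→Z; B→W.
The unique mutual best reply is (T, Z), giving (8, 5).
Player II's commitment gain: 6 − 5 = 1.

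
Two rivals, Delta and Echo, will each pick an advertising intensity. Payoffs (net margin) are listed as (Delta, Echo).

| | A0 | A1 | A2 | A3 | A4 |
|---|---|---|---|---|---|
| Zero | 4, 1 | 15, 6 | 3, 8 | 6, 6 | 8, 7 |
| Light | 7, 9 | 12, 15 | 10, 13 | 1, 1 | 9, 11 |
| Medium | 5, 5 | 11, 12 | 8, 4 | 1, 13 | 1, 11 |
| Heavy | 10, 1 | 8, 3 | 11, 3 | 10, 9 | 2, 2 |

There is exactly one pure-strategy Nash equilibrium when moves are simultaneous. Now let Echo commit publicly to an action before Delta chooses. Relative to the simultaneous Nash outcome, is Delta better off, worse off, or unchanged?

Backward induction with Echo moving first.
- A0: Delta compares 4, 7, 5, 10 and picks Heavy; Echo would get 1.
- A1: Delta compares 15, 12, 11, 8 and picks Zero; Echo would get 6.
- A2: Delta compares 3, 10, 8, 11 and picks Heavy; Echo would get 3.
- A3: Delta compares 6, 1, 1, 10 and picks Heavy; Echo would get 9.
- A4: Delta compares 8, 9, 1, 2 and picks Light; Echo would get 11.
Maximizing over 1, 6, 3, 9, 11, Echo chooses A4. Subgame-perfect outcome: (Light, A4) with payoffs (9, 11).
Now find the simultaneous Nash equilibrium.
Delta's best replies: A0→Heavy; A1→Zero; A2→Heavy; A3→Heavy; A4→Light.
Echo's best replies: Zero→A2; Light→A1; Medium→A3; Heavy→A3.
The unique mutual best reply is (Heavy, A3), giving (10, 9).
Delta earns 9 sequentially versus 10 at the Nash outcome: worse off.

worse off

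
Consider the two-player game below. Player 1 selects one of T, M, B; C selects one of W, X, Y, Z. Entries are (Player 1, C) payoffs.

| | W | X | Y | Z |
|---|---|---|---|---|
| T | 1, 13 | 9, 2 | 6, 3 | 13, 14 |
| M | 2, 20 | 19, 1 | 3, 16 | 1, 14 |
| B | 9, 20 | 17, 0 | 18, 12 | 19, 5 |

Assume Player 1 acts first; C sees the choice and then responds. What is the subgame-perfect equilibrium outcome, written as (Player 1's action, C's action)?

Backward induction with Player 1 moving first.
- T: BR = Z, leader payoff 13.
- M: BR = W, leader payoff 2.
- B: BR = W, leader payoff 9.
Player 1's induced payoffs are 13, 2, 9, so Player 1 commits to T. Subgame-perfect outcome: (T, Z) with payoffs (13, 14).

(T, Z)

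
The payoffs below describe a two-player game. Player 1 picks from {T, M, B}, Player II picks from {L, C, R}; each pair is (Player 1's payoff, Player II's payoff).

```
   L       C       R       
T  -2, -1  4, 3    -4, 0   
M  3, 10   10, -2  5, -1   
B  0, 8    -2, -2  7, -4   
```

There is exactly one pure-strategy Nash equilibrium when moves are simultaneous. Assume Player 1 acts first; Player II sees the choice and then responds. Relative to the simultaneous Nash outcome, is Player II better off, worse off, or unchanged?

Backward induction with Player 1 moving first.
- T: Player II compares -1, 3, 0 and picks C; Player 1 would get 4.
- M: Player II compares 10, -2, -1 and picks L; Player 1 would get 3.
- B: Player II compares 8, -2, -4 and picks L; Player 1 would get 0.
Player 1's induced payoffs are 4, 3, 0, so Player 1 commits to T. Subgame-perfect outcome: (T, C) with payoffs (4, 3).
Under simultaneous play:
Player 1's best replies: L→M; C→M; R→B.
Player II's best replies: T→C; M→L; B→L.
The unique mutual best reply is (M, L), giving (3, 10).
Player II earns 3 sequentially versus 10 at the Nash outcome: worse off.

worse off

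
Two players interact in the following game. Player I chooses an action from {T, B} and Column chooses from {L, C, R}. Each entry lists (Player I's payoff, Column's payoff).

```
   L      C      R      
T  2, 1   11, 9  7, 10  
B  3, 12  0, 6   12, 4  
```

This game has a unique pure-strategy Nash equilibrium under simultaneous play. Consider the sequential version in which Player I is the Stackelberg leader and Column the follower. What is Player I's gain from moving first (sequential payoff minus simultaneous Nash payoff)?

4

Work backward from Column's decision.
- T: BR = R, leader payoff 7.
- B: BR = L, leader payoff 3.
Player I's induced payoffs are 7, 3, so Player I commits to T. Subgame-perfect outcome: (T, R) with payoffs (7, 10).
For the simultaneous game, intersect best replies.
Player I's best replies: L→B; C→T; R→B.
Column's best replies: T→R; B→L.
The unique mutual best reply is (B, L), giving (3, 12).
Player I's commitment gain: 7 − 3 = 4.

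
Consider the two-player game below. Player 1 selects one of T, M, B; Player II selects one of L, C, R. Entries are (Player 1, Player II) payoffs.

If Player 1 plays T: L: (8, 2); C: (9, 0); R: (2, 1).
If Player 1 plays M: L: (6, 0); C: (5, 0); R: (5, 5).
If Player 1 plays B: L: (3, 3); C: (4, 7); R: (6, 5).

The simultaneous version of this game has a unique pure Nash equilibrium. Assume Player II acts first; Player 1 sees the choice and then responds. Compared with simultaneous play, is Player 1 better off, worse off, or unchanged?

worse off

Backward induction with Player II moving first.
- L: Player 1 compares 8, 6, 3 and picks T; Player II would get 2.
- C: Player 1 compares 9, 5, 4 and picks T; Player II would get 0.
- R: Player 1 compares 2, 5, 6 and picks B; Player II would get 5.
Among 2, 0, 5, the best is 5 at R. Subgame-perfect outcome: (B, R) with payoffs (6, 5).
For the simultaneous game, intersect best replies.
Player 1's best replies: L→T; C→T; R→B.
Player II's best replies: T→L; M→R; B→C.
Only (T, L) has each player best-responding; Nash payoffs (8, 2).
Player 1 earns 6 sequentially versus 8 at the Nash outcome: worse off.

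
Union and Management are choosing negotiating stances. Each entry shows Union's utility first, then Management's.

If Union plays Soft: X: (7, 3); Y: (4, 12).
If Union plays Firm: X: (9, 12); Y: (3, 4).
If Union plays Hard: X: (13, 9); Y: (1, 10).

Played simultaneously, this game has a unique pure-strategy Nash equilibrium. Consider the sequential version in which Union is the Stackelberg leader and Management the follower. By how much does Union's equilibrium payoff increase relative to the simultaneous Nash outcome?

Backward induction with Union moving first.
- Soft: Management compares 3, 12 and picks Y; Union would get 4.
- Firm: Management compares 12, 4 and picks X; Union would get 9.
- Hard: Management compares 9, 10 and picks Y; Union would get 1.
Maximizing over 4, 9, 1, Union chooses Firm. Subgame-perfect outcome: (Firm, X) with payoffs (9, 12).
Under simultaneous play:
Union's best replies: X→Hard; Y→Soft.
Management's best replies: Soft→Y; Firm→X; Hard→Y.
The unique mutual best reply is (Soft, Y), giving (4, 12).
Union's commitment gain: 9 − 4 = 5.

5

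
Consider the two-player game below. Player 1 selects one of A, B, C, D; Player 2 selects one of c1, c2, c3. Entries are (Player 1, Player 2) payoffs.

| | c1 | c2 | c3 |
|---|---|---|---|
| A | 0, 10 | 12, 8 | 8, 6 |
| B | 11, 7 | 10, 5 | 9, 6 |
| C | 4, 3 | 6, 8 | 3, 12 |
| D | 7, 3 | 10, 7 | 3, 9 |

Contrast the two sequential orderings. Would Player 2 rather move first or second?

first

If Player 1 leads: Player 2's best replies are A→c1, B→c1, C→c3, D→c3; Player 1's induced payoffs 0, 11, 3, 3; outcome (B, c1), payoffs (11, 7).
If Player 2 leads: Player 1's best replies are c1→B, c2→A, c3→B; Player 2's induced payoffs 7, 8, 6; outcome (A, c2), payoffs (12, 8).
Player 2 gets 8 moving first and 7 moving second, so Player 2 prefers to move first.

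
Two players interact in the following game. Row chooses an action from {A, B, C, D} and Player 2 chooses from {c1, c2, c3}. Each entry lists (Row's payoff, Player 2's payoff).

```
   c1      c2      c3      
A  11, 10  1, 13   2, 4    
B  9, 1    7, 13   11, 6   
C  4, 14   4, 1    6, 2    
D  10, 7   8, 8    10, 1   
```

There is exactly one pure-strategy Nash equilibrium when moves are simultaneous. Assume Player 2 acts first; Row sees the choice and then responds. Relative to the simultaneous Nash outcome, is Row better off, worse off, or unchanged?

better off

Solve by backward induction (Player 2 leads).
- c1: BR = A, leader payoff 10.
- c2: BR = D, leader payoff 8.
- c3: BR = B, leader payoff 6.
Player 2's induced payoffs are 10, 8, 6, so Player 2 commits to c1. Subgame-perfect outcome: (A, c1) with payoffs (11, 10).
Now find the simultaneous Nash equilibrium.
Row's best replies: c1→A; c2→D; c3→B.
Player 2's best replies: A→c2; B→c2; C→c1; D→c2.
The unique mutual best reply is (D, c2), giving (8, 8).
Row earns 11 sequentially versus 8 at the Nash outcome: better off.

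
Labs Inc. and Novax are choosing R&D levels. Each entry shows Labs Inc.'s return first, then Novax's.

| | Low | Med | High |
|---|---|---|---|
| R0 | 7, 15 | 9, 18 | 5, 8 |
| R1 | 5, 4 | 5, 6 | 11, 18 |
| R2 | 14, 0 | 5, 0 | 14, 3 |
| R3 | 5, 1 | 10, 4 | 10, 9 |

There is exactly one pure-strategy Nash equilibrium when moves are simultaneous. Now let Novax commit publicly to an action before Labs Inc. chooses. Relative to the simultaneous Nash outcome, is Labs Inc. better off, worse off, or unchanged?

Backward induction with Novax moving first.
- Low: BR = R2, leader payoff 0.
- Med: BR = R3, leader payoff 4.
- High: BR = R2, leader payoff 3.
Maximizing over 0, 4, 3, Novax chooses Med. Subgame-perfect outcome: (R3, Med) with payoffs (10, 4).
Under simultaneous play:
Labs Inc.'s best replies: Low→R2; Med→R3; High→R2.
Novax's best replies: R0→Med; R1→High; R2→High; R3→High.
The unique mutual best reply is (R2, High), giving (14, 3).
Labs Inc. earns 10 sequentially versus 14 at the Nash outcome: worse off.

worse off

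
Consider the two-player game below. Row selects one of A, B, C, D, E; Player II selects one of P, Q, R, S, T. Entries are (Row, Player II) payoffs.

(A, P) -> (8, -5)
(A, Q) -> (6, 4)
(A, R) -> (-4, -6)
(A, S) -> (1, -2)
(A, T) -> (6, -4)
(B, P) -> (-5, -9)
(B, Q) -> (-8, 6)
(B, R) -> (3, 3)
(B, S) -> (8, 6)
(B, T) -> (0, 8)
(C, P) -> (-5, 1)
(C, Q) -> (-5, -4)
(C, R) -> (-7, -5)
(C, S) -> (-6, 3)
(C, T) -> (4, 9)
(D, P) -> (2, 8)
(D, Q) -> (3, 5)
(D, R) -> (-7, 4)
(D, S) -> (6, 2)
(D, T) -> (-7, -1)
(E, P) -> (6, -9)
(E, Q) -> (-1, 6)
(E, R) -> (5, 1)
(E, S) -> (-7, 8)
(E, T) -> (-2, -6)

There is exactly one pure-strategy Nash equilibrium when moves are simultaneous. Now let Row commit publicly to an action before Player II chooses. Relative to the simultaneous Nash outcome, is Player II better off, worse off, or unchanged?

unchanged

Work backward from Player II's decision.
- A → Player II plays Q (best of -5, 4, -6, -2, -4); Row gets 6.
- B → Player II plays T (best of -9, 6, 3, 6, 8); Row gets 0.
- C → Player II plays T (best of 1, -4, -5, 3, 9); Row gets 4.
- D → Player II plays P (best of 8, 5, 4, 2, -1); Row gets 2.
- E → Player II plays S (best of -9, 6, 1, 8, -6); Row gets -7.
Maximizing over 6, 0, 4, 2, -7, Row chooses A. Subgame-perfect outcome: (A, Q) with payoffs (6, 4).
For the simultaneous game, intersect best replies.
Row's best replies: P→A; Q→A; R→E; S→B; T→A.
Player II's best replies: A→Q; B→T; C→T; D→P; E→S.
The unique mutual best reply is (A, Q), giving (6, 4).
Player II earns 4 sequentially versus 4 at the Nash outcome: unchanged.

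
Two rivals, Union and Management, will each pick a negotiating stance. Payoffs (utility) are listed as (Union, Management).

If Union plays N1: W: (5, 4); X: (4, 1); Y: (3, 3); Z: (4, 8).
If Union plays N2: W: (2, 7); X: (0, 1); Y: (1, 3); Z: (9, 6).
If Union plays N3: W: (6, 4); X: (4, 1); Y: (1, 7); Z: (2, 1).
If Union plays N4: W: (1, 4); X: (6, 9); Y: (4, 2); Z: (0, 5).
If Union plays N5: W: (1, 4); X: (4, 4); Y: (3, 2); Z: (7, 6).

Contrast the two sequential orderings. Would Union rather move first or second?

first

If Union leads: Management's best replies are N1→Z, N2→W, N3→Y, N4→X, N5→Z; Union's induced payoffs 4, 2, 1, 6, 7; outcome (N5, Z), payoffs (7, 6).
If Management leads: Union's best replies are W→N3, X→N4, Y→N4, Z→N2; Management's induced payoffs 4, 9, 2, 6; outcome (N4, X), payoffs (6, 9).
Union gets 7 moving first and 6 moving second, so Union prefers to move first.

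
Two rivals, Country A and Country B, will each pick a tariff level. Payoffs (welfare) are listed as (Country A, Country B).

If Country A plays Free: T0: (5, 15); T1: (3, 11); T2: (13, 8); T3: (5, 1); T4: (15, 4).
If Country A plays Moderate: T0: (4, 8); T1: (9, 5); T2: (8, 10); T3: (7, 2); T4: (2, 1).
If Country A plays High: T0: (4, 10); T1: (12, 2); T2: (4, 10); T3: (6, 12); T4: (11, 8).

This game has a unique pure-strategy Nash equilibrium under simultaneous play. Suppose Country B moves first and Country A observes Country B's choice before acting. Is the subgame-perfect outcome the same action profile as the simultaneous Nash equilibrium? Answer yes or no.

yes

Solve by backward induction (Country B leads).
- T0: BR = Free, leader payoff 15.
- T1: BR = High, leader payoff 2.
- T2: BR = Free, leader payoff 8.
- T3: BR = Moderate, leader payoff 2.
- T4: BR = Free, leader payoff 4.
Country B's induced payoffs are 15, 2, 8, 2, 4, so Country B commits to T0. Subgame-perfect outcome: (Free, T0) with payoffs (5, 15).
For the simultaneous game, intersect best replies.
Country A's best replies: T0→Free; T1→High; T2→Free; T3→Moderate; T4→Free.
Country B's best replies: Free→T0; Moderate→T2; High→T3.
The unique mutual best reply is (Free, T0), giving (5, 15).
Sequential outcome (Free, T0) coincides with the Nash profile (Free, T0).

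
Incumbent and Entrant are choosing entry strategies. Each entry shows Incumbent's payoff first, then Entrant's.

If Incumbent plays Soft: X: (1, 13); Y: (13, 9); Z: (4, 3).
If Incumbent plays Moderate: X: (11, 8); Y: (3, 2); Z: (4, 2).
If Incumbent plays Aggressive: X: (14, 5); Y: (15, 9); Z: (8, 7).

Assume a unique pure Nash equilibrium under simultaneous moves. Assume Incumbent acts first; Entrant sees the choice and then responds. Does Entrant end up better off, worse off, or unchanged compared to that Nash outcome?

Solve by backward induction (Incumbent leads).
- Soft → Entrant plays X (best of 13, 9, 3); Incumbent gets 1.
- Moderate → Entrant plays X (best of 8, 2, 2); Incumbent gets 11.
- Aggressive → Entrant plays Y (best of 5, 9, 7); Incumbent gets 15.
Among 1, 11, 15, the best is 15 at Aggressive. Subgame-perfect outcome: (Aggressive, Y) with payoffs (15, 9).
Now find the simultaneous Nash equilibrium.
Incumbent's best replies: X→Aggressive; Y→Aggressive; Z→Aggressive.
Entrant's best replies: Soft→X; Moderate→X; Aggressive→Y.
Only (Aggressive, Y) has each player best-responding; Nash payoffs (15, 9).
Entrant earns 9 sequentially versus 9 at the Nash outcome: unchanged.

unchanged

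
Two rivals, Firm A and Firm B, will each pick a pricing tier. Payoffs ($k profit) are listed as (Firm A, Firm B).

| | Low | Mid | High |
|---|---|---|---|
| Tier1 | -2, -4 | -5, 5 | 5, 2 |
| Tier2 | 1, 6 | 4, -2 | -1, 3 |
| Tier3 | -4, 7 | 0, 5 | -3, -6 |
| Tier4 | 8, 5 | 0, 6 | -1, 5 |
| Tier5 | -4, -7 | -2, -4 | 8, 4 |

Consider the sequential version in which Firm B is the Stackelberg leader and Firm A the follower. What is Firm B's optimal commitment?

Low

Solve by backward induction (Firm B leads).
- Low: Firm A compares -2, 1, -4, 8, -4 and picks Tier4; Firm B would get 5.
- Mid: Firm A compares -5, 4, 0, 0, -2 and picks Tier2; Firm B would get -2.
- High: Firm A compares 5, -1, -3, -1, 8 and picks Tier5; Firm B would get 4.
Maximizing over 5, -2, 4, Firm B chooses Low. Subgame-perfect outcome: (Tier4, Low) with payoffs (8, 5).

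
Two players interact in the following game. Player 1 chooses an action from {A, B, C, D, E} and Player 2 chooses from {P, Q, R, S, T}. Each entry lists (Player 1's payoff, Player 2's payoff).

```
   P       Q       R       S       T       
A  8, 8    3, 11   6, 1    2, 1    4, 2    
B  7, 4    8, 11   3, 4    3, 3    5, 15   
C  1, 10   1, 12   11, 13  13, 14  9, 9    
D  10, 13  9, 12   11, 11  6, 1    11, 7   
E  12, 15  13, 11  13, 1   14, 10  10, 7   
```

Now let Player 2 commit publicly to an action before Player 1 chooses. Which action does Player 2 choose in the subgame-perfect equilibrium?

P

Work backward from Player 1's decision.
- P: BR = E, leader payoff 15.
- Q: BR = E, leader payoff 11.
- R: BR = E, leader payoff 1.
- S: BR = E, leader payoff 10.
- T: BR = D, leader payoff 7.
Among 15, 11, 1, 10, 7, the best is 15 at P. Subgame-perfect outcome: (E, P) with payoffs (12, 15).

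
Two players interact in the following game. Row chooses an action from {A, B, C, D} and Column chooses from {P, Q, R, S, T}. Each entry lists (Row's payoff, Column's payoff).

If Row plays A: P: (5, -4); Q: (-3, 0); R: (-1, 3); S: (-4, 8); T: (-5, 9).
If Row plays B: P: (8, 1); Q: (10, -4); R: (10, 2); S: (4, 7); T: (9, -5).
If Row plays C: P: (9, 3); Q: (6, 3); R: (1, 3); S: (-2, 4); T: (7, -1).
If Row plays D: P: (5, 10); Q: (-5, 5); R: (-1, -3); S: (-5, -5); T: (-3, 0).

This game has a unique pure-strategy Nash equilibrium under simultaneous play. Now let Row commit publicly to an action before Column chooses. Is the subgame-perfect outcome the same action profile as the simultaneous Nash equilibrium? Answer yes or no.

no

Work backward from Column's decision.
- A: Column compares -4, 0, 3, 8, 9 and picks T; Row would get -5.
- B: Column compares 1, -4, 2, 7, -5 and picks S; Row would get 4.
- C: Column compares 3, 3, 3, 4, -1 and picks S; Row would get -2.
- D: Column compares 10, 5, -3, -5, 0 and picks P; Row would get 5.
Among -5, 4, -2, 5, the best is 5 at D. Subgame-perfect outcome: (D, P) with payoffs (5, 10).
Now find the simultaneous Nash equilibrium.
Row's best replies: P→C; Q→B; R→B; S→B; T→B.
Column's best replies: A→T; B→S; C→S; D→P.
Only (B, S) has each player best-responding; Nash payoffs (4, 7).
Sequential outcome (D, P) differs from the Nash profile (B, S).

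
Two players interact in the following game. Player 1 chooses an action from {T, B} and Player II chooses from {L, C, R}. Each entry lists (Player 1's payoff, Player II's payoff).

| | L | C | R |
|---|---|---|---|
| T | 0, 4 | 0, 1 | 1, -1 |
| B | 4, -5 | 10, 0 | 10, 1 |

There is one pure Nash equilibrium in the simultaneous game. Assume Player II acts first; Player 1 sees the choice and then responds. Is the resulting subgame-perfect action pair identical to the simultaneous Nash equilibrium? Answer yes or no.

yes

Solve by backward induction (Player II leads).
- L: Player 1 compares 0, 4 and picks B; Player II would get -5.
- C: Player 1 compares 0, 10 and picks B; Player II would get 0.
- R: Player 1 compares 1, 10 and picks B; Player II would get 1.
Maximizing over -5, 0, 1, Player II chooses R. Subgame-perfect outcome: (B, R) with payoffs (10, 1).
For the simultaneous game, intersect best replies.
Player 1's best replies: L→B; C→B; R→B.
Player II's best replies: T→L; B→R.
Only (B, R) has each player best-responding; Nash payoffs (10, 1).
Sequential outcome (B, R) coincides with the Nash profile (B, R).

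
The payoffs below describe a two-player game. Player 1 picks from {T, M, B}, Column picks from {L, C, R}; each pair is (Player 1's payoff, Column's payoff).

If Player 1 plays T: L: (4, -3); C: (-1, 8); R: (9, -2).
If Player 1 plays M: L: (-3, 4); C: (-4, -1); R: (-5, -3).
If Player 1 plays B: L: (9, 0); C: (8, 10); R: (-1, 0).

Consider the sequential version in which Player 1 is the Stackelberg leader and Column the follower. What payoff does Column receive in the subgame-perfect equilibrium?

Backward induction with Player 1 moving first.
- T → Column plays C (best of -3, 8, -2); Player 1 gets -1.
- M → Column plays L (best of 4, -1, -3); Player 1 gets -3.
- B → Column plays C (best of 0, 10, 0); Player 1 gets 8.
Player 1's induced payoffs are -1, -3, 8, so Player 1 commits to B. Subgame-perfect outcome: (B, C) with payoffs (8, 10).

10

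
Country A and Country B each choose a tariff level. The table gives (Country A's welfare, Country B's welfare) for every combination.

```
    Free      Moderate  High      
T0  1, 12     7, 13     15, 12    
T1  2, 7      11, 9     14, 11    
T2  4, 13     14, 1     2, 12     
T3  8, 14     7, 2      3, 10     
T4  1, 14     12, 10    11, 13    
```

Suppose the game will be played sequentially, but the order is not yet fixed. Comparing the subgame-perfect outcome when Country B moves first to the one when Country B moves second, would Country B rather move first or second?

first

If Country A leads: Country B's best replies are T0→Moderate, T1→High, T2→Free, T3→Free, T4→Free; Country A's induced payoffs 7, 14, 4, 8, 1; outcome (T1, High), payoffs (14, 11).
If Country B leads: Country A's best replies are Free→T3, Moderate→T2, High→T0; Country B's induced payoffs 14, 1, 12; outcome (T3, Free), payoffs (8, 14).
Country B gets 14 moving first and 11 moving second, so Country B prefers to move first.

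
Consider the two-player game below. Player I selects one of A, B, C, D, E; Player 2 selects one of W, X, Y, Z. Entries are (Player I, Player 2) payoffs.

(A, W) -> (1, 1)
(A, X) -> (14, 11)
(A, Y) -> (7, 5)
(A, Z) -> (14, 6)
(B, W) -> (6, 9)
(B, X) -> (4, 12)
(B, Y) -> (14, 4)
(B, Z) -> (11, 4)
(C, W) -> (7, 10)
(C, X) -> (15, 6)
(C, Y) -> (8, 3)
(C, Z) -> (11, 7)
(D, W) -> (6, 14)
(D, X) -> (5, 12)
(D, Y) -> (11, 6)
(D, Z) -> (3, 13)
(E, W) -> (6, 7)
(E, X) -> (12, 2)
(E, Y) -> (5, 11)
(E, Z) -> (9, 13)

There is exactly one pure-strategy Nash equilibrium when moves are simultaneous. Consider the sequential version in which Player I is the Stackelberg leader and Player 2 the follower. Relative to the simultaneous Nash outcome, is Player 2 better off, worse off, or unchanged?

Player 2 best-responds to each possible Player I move:
- A: BR = X, leader payoff 14.
- B: BR = X, leader payoff 4.
- C: BR = W, leader payoff 7.
- D: BR = W, leader payoff 6.
- E: BR = Z, leader payoff 9.
Among 14, 4, 7, 6, 9, the best is 14 at A. Subgame-perfect outcome: (A, X) with payoffs (14, 11).
For the simultaneous game, intersect best replies.
Player I's best replies: W→C; X→C; Y→B; Z→A.
Player 2's best replies: A→X; B→X; C→W; D→W; E→Z.
Only (C, W) has each player best-responding; Nash payoffs (7, 10).
Player 2 earns 11 sequentially versus 10 at the Nash outcome: better off.

better off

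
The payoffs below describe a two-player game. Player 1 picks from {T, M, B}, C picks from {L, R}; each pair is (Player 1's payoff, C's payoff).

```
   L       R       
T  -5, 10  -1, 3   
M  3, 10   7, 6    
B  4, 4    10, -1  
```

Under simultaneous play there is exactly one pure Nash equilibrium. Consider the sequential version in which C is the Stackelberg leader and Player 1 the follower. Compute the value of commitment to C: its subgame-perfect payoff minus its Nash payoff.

Player 1 best-responds to each possible C move:
- L: Player 1 compares -5, 3, 4 and picks B; C would get 4.
- R: Player 1 compares -1, 7, 10 and picks B; C would get -1.
Among 4, -1, the best is 4 at L. Subgame-perfect outcome: (B, L) with payoffs (4, 4).
Under simultaneous play:
Player 1's best replies: L→B; R→B.
C's best replies: T→L; M→L; B→L.
Only (B, L) has each player best-responding; Nash payoffs (4, 4).
C's commitment gain: 4 − 4 = 0.

0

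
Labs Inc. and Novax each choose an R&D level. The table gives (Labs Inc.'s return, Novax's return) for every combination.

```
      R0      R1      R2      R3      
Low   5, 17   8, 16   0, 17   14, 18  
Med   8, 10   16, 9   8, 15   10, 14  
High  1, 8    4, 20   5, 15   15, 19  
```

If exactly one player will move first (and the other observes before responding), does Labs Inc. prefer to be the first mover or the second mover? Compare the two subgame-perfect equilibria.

If Labs Inc. leads: Novax's best replies are Low→R3, Med→R2, High→R1; Labs Inc.'s induced payoffs 14, 8, 4; outcome (Low, R3), payoffs (14, 18).
If Novax leads: Labs Inc.'s best replies are R0→Med, R1→Med, R2→Med, R3→High; Novax's induced payoffs 10, 9, 15, 19; outcome (High, R3), payoffs (15, 19).
Labs Inc. gets 14 moving first and 15 moving second, so Labs Inc. prefers to move second.

second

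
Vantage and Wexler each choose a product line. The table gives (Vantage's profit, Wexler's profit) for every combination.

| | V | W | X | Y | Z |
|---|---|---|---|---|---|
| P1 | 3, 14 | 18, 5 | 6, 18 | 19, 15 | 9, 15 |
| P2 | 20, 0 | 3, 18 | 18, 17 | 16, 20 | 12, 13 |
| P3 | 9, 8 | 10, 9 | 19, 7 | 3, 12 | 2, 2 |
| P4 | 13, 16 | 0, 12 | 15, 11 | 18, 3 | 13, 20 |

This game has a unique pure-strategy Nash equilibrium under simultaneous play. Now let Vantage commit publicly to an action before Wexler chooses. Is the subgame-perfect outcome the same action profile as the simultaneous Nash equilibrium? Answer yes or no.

no

Solve by backward induction (Vantage leads).
- P1: BR = X, leader payoff 6.
- P2: BR = Y, leader payoff 16.
- P3: BR = Y, leader payoff 3.
- P4: BR = Z, leader payoff 13.
Among 6, 16, 3, 13, the best is 16 at P2. Subgame-perfect outcome: (P2, Y) with payoffs (16, 20).
Under simultaneous play:
Vantage's best replies: V→P2; W→P1; X→P3; Y→P1; Z→P4.
Wexler's best replies: P1→X; P2→Y; P3→Y; P4→Z.
The unique mutual best reply is (P4, Z), giving (13, 20).
Sequential outcome (P2, Y) differs from the Nash profile (P4, Z).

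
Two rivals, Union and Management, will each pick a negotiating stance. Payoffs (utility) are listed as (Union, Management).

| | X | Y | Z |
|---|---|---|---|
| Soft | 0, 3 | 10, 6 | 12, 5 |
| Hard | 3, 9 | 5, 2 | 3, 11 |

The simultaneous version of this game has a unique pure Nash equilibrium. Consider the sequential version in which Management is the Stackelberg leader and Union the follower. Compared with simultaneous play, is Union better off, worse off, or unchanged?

worse off

Backward induction with Management moving first.
- X: Union compares 0, 3 and picks Hard; Management would get 9.
- Y: Union compares 10, 5 and picks Soft; Management would get 6.
- Z: Union compares 12, 3 and picks Soft; Management would get 5.
Maximizing over 9, 6, 5, Management chooses X. Subgame-perfect outcome: (Hard, X) with payoffs (3, 9).
Under simultaneous play:
Union's best replies: X→Hard; Y→Soft; Z→Soft.
Management's best replies: Soft→Y; Hard→Z.
The unique mutual best reply is (Soft, Y), giving (10, 6).
Union earns 3 sequentially versus 10 at the Nash outcome: worse off.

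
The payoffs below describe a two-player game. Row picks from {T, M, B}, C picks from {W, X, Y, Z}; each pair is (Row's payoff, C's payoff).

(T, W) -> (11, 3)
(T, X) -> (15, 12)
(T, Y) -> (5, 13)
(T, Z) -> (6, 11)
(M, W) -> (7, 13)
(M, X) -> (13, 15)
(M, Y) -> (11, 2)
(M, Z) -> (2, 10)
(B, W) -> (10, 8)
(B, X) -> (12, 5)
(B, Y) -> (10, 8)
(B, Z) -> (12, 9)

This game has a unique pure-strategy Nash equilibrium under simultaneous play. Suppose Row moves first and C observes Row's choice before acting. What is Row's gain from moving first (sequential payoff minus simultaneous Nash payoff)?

Solve by backward induction (Row leads).
- T: C compares 3, 12, 13, 11 and picks Y; Row would get 5.
- M: C compares 13, 15, 2, 10 and picks X; Row would get 13.
- B: C compares 8, 5, 8, 9 and picks Z; Row would get 12.
Maximizing over 5, 13, 12, Row chooses M. Subgame-perfect outcome: (M, X) with payoffs (13, 15).
For the simultaneous game, intersect best replies.
Row's best replies: W→T; X→T; Y→M; Z→B.
C's best replies: T→Y; M→X; B→Z.
The unique mutual best reply is (B, Z), giving (12, 9).
Row's commitment gain: 13 − 12 = 1.

1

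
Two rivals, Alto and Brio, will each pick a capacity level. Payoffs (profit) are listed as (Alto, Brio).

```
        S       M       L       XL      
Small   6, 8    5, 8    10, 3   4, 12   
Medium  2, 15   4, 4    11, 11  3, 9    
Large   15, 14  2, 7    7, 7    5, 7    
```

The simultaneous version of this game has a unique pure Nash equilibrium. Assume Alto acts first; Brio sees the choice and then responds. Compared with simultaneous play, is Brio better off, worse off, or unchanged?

unchanged

Work backward from Brio's decision.
- Small: Brio compares 8, 8, 3, 12 and picks XL; Alto would get 4.
- Medium: Brio compares 15, 4, 11, 9 and picks S; Alto would get 2.
- Large: Brio compares 14, 7, 7, 7 and picks S; Alto would get 15.
Maximizing over 4, 2, 15, Alto chooses Large. Subgame-perfect outcome: (Large, S) with payoffs (15, 14).
For the simultaneous game, intersect best replies.
Alto's best replies: S→Large; M→Small; L→Medium; XL→Large.
Brio's best replies: Small→XL; Medium→S; Large→S.
Only (Large, S) has each player best-responding; Nash payoffs (15, 14).
Brio earns 14 sequentially versus 14 at the Nash outcome: unchanged.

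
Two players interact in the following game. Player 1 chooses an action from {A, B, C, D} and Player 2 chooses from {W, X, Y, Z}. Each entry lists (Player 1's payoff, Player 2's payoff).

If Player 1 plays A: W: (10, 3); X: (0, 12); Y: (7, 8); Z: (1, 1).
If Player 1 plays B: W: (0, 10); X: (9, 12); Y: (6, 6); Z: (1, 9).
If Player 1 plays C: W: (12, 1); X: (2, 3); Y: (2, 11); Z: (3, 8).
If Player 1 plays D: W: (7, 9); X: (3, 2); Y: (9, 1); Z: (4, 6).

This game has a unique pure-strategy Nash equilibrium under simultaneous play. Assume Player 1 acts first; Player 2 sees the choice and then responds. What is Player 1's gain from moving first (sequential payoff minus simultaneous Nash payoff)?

Backward induction with Player 1 moving first.
- A: BR = X, leader payoff 0.
- B: BR = X, leader payoff 9.
- C: BR = Y, leader payoff 2.
- D: BR = W, leader payoff 7.
Player 1's induced payoffs are 0, 9, 2, 7, so Player 1 commits to B. Subgame-perfect outcome: (B, X) with payoffs (9, 12).
Under simultaneous play:
Player 1's best replies: W→C; X→B; Y→D; Z→D.
Player 2's best replies: A→X; B→X; C→Y; D→W.
The unique mutual best reply is (B, X), giving (9, 12).
Player 1's commitment gain: 9 − 9 = 0.

0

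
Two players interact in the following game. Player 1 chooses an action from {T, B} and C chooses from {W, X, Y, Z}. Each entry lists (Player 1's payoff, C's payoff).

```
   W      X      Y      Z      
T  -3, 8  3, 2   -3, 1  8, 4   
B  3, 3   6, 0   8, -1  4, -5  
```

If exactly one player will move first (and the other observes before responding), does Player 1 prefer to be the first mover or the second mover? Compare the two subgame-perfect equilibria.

If Player 1 leads: C's best replies are T→W, B→W; Player 1's induced payoffs -3, 3; outcome (B, W), payoffs (3, 3).
If C leads: Player 1's best replies are W→B, X→B, Y→B, Z→T; C's induced payoffs 3, 0, -1, 4; outcome (T, Z), payoffs (8, 4).
Player 1 gets 3 moving first and 8 moving second, so Player 1 prefers to move second.

second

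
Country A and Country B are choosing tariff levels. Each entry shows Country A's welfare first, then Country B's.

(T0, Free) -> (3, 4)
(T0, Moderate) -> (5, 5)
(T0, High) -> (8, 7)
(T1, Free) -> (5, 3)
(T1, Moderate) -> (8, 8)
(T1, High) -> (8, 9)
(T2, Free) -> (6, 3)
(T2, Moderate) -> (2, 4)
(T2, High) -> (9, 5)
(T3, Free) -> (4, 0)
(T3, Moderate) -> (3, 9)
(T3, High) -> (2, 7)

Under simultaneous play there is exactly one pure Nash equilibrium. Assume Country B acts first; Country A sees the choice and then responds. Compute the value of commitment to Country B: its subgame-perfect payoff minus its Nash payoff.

Backward induction with Country B moving first.
- Free → Country A plays T2 (best of 3, 5, 6, 4); Country B gets 3.
- Moderate → Country A plays T1 (best of 5, 8, 2, 3); Country B gets 8.
- High → Country A plays T2 (best of 8, 8, 9, 2); Country B gets 5.
Country B's induced payoffs are 3, 8, 5, so Country B commits to Moderate. Subgame-perfect outcome: (T1, Moderate) with payoffs (8, 8).
For the simultaneous game, intersect best replies.
Country A's best replies: Free→T2; Moderate→T1; High→T2.
Country B's best replies: T0→High; T1→High; T2→High; T3→Moderate.
Only (T2, High) has each player best-responding; Nash payoffs (9, 5).
Country B's commitment gain: 8 − 5 = 3.

3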